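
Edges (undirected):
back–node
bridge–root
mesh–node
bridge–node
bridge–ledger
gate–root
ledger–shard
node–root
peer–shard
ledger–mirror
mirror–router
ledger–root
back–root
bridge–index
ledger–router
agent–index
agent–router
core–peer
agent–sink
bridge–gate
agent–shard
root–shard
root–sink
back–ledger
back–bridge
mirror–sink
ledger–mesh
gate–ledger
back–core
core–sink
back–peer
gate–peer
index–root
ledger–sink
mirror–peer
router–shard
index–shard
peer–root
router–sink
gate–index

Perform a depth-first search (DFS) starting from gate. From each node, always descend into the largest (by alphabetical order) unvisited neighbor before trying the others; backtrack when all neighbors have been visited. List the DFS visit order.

gate, root, sink, router, shard, peer, mirror, ledger, mesh, node, bridge, index, agent, back, core

Visit gate
gate → root
root → sink
sink → router
router → shard
shard → peer
peer → mirror
mirror → ledger
ledger → mesh
mesh → node
node → bridge
bridge → index
index → agent
bridge → back
back → core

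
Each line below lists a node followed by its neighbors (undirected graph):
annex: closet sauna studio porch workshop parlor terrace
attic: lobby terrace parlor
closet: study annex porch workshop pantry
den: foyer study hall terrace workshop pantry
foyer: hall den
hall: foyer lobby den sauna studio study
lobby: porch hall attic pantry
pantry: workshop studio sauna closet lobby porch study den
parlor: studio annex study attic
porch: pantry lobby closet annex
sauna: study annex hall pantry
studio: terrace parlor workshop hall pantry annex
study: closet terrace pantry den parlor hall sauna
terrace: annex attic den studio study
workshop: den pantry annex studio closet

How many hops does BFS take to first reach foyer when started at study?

2

Level 0: study
Level 1: closet, den, hall, pantry, parlor, sauna, terrace
Level 2: annex, attic, foyer, lobby, porch, studio, workshop
foyer first appears at level 2.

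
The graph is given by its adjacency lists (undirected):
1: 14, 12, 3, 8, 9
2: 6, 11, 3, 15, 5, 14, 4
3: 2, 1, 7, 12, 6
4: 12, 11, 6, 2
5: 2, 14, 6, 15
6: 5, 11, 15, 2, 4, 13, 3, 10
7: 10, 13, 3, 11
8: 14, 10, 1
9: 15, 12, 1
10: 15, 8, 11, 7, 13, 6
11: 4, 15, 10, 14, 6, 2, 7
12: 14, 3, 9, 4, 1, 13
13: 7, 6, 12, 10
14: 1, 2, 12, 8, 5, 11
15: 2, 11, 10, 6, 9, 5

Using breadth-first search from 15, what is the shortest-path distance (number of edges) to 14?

Level 0: 15
Level 1: 2, 5, 6, 9, 10, 11
Level 2: 1, 3, 4, 7, 8, 12, 13, 14
14 first appears at level 2.

2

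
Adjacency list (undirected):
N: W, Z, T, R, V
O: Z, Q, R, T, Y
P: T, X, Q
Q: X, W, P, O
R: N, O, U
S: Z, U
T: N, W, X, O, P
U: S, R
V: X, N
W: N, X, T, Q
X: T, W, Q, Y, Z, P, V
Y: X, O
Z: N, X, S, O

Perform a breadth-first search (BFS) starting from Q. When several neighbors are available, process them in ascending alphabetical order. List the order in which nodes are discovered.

Q -> O -> P -> W -> X -> R -> T -> Y -> Z -> N -> V -> U -> S

Visit Q; enqueue O, P, W, X → queue [O, P, W, X]
Visit O; enqueue R, T, Y, Z → queue [P, W, X, R, T, Y, Z]
Visit P → queue [W, X, R, T, Y, Z]
Visit W; enqueue N → queue [X, R, T, Y, Z, N]
Visit X; enqueue V → queue [R, T, Y, Z, N, V]
Visit R; enqueue U → queue [T, Y, Z, N, V, U]
Visit T → queue [Y, Z, N, V, U]
Visit Y → queue [Z, N, V, U]
Visit Z; enqueue S → queue [N, V, U, S]
Visit N → queue [V, U, S]
Visit V → queue [U, S]
Visit U → queue [S]
Visit S → queue []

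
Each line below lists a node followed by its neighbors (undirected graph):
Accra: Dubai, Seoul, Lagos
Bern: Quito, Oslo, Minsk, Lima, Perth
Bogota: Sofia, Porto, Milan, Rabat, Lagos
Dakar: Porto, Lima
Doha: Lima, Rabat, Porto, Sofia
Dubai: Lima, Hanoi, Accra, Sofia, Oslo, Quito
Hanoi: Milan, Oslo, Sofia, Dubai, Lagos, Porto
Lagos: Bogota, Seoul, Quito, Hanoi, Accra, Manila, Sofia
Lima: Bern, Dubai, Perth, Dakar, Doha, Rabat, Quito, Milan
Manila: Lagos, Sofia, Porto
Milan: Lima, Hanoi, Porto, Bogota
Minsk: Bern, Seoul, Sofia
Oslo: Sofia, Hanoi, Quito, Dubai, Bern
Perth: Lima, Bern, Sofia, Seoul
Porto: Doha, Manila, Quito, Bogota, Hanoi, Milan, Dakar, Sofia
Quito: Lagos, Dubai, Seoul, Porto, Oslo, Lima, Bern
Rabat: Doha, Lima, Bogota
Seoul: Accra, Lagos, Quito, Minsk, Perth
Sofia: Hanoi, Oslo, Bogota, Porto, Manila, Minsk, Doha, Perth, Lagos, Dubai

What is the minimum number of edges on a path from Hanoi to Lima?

Level 0: Hanoi
Level 1: Dubai, Lagos, Milan, Oslo, Porto, Sofia
Level 2: Accra, Bern, Bogota, Dakar, Doha, Lima, Manila, Minsk, Perth, Quito, Seoul
Level 3: Rabat
Lima first appears at level 2.

2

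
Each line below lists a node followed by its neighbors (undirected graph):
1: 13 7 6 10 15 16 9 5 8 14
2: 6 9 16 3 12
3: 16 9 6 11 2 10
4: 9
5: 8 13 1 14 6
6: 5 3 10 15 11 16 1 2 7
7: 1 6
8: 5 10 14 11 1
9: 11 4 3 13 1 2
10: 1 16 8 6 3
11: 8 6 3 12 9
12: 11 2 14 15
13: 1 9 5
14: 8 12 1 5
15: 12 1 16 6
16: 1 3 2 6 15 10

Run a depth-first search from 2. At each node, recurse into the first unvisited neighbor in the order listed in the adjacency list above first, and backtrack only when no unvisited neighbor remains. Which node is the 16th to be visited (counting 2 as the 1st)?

7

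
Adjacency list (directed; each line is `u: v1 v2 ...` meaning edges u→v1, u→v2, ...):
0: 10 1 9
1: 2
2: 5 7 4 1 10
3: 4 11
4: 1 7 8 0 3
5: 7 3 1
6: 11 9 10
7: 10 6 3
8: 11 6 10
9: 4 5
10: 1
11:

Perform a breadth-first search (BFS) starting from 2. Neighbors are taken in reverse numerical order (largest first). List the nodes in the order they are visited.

2, 10, 7, 5, 4, 1, 6, 3, 8, 0, 11, 9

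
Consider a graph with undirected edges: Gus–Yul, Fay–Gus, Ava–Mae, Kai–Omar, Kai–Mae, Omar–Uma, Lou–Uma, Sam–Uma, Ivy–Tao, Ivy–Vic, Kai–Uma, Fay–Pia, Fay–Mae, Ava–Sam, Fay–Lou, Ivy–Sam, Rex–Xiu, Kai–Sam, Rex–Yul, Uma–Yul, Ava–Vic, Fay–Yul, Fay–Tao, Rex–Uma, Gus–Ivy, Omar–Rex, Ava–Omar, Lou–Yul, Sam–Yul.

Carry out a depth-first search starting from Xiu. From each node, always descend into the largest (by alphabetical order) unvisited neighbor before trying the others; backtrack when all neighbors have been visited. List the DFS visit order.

Visit Xiu
Xiu → Rex
Rex → Yul
Yul → Uma
Uma → Sam
Sam → Kai
Kai → Omar
Omar → Ava
Ava → Vic
Vic → Ivy
Ivy → Tao
Tao → Fay
Fay → Pia
Fay → Mae
Fay → Lou
Fay → Gus

Xiu Rex Yul Uma Sam Kai Omar Ava Vic Ivy Tao Fay Pia Mae Lou Gus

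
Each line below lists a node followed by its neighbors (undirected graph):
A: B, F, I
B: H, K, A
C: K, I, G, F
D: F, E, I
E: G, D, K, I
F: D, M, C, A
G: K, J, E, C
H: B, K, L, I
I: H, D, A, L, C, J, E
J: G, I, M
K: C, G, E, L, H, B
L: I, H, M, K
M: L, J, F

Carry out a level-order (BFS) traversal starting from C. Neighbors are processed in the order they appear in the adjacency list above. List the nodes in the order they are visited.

C K I G F E L H B D A J M

Visit C; enqueue K, I, G, F → queue [K, I, G, F]
Visit K; enqueue E, L, H, B → queue [I, G, F, E, L, H, B]
Visit I; enqueue D, A, J → queue [G, F, E, L, H, B, D, A, J]
Visit G → queue [F, E, L, H, B, D, A, J]
Visit F; enqueue M → queue [E, L, H, B, D, A, J, M]
Visit E → queue [L, H, B, D, A, J, M]
Visit L → queue [H, B, D, A, J, M]
Visit H → queue [B, D, A, J, M]
Visit B → queue [D, A, J, M]
Visit D → queue [A, J, M]
Visit A → queue [J, M]
Visit J → queue [M]
Visit M → queue []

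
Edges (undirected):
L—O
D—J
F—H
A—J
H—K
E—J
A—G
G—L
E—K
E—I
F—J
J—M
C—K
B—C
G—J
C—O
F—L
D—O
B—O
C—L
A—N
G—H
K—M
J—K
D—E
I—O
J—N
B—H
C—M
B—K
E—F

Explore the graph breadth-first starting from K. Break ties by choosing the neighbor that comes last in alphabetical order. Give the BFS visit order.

K, M, J, H, E, C, B, N, G, F, D, A, I, O, L

Visit K; enqueue M, J, H, E, C, B → queue [M, J, H, E, C, B]
Visit M → queue [J, H, E, C, B]
Visit J; enqueue N, G, F, D, A → queue [H, E, C, B, N, G, F, D, A]
Visit H → queue [E, C, B, N, G, F, D, A]
Visit E; enqueue I → queue [C, B, N, G, F, D, A, I]
Visit C; enqueue O, L → queue [B, N, G, F, D, A, I, O, L]
Visit B → queue [N, G, F, D, A, I, O, L]
Visit N → queue [G, F, D, A, I, O, L]
Visit G → queue [F, D, A, I, O, L]
Visit F → queue [D, A, I, O, L]
Visit D → queue [A, I, O, L]
Visit A → queue [I, O, L]
Visit I → queue [O, L]
Visit O → queue [L]
Visit L → queue []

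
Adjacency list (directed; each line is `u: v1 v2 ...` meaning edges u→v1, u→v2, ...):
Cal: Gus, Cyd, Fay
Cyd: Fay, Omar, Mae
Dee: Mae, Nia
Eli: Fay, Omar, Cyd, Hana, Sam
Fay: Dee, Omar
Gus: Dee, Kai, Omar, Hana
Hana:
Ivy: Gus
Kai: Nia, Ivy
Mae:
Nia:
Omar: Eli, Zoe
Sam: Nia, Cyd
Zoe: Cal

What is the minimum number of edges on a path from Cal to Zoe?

Level 0: Cal
Level 1: Cyd, Fay, Gus
Level 2: Dee, Hana, Kai, Mae, Omar
Level 3: Eli, Ivy, Nia, Zoe
Level 4: Sam
Zoe first appears at level 3.

3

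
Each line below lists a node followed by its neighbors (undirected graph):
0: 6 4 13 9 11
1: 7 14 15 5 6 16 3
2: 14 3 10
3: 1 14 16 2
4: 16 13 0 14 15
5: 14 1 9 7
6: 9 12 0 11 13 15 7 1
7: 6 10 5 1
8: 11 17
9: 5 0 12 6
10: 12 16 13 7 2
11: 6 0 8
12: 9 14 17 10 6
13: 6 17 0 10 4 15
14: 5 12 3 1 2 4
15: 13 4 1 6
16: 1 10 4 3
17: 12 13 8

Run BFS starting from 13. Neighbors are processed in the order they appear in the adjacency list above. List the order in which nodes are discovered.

13 → 6 → 17 → 0 → 10 → 4 → 15 → 9 → 12 → 11 → 7 → 1 → 8 → 16 → 2 → 14 → 5 → 3

Visit 13; enqueue 6, 17, 0, 10, 4, 15 → queue [6, 17, 0, 10, 4, 15]
Visit 6; enqueue 9, 12, 11, 7, 1 → queue [17, 0, 10, 4, 15, 9, 12, 11, 7, 1]
Visit 17; enqueue 8 → queue [0, 10, 4, 15, 9, 12, 11, 7, 1, 8]
Visit 0 → queue [10, 4, 15, 9, 12, 11, 7, 1, 8]
Visit 10; enqueue 16, 2 → queue [4, 15, 9, 12, 11, 7, 1, 8, 16, 2]
Visit 4; enqueue 14 → queue [15, 9, 12, 11, 7, 1, 8, 16, 2, 14]
Visit 15 → queue [9, 12, 11, 7, 1, 8, 16, 2, 14]
Visit 9; enqueue 5 → queue [12, 11, 7, 1, 8, 16, 2, 14, 5]
Visit 12 → queue [11, 7, 1, 8, 16, 2, 14, 5]
Visit 11 → queue [7, 1, 8, 16, 2, 14, 5]
Visit 7 → queue [1, 8, 16, 2, 14, 5]
Visit 1; enqueue 3 → queue [8, 16, 2, 14, 5, 3]
Visit 8 → queue [16, 2, 14, 5, 3]
Visit 16 → queue [2, 14, 5, 3]
Visit 2 → queue [14, 5, 3]
Visit 14 → queue [5, 3]
Visit 5 → queue [3]
Visit 3 → queue []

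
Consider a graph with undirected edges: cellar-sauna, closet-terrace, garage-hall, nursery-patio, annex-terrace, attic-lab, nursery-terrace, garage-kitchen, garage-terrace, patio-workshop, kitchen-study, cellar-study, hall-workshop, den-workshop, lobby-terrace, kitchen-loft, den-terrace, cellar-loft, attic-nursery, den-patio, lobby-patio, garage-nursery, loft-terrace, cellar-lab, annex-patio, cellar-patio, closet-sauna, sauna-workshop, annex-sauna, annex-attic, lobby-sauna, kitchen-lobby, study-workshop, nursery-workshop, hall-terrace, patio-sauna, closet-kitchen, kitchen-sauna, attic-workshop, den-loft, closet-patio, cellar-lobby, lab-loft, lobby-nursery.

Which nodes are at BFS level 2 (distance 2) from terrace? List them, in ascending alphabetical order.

attic, cellar, kitchen, lab, patio, sauna, workshop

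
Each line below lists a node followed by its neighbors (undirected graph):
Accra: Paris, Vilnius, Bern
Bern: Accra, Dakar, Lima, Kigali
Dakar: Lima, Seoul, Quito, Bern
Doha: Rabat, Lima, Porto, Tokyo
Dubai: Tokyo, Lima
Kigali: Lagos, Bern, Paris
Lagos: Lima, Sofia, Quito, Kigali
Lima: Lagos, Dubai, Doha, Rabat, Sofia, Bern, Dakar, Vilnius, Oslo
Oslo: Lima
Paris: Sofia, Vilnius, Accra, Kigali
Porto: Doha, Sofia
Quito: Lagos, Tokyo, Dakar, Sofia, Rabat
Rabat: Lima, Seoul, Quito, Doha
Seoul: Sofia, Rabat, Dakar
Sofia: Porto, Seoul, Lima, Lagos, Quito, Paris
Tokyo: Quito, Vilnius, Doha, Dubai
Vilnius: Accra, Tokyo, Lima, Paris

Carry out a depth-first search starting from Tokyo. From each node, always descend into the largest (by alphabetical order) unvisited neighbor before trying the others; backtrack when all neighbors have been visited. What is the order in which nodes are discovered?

Visit Tokyo
Tokyo → Vilnius
Vilnius → Paris
Paris → Sofia
Sofia → Seoul
Seoul → Rabat
Rabat → Quito
Quito → Lagos
Lagos → Lima
Lima → Oslo
Lima → Dubai
Lima → Doha
Doha → Porto
Lima → Dakar
Dakar → Bern
Bern → Kigali
Bern → Accra

Tokyo, Vilnius, Paris, Sofia, Seoul, Rabat, Quito, Lagos, Lima, Oslo, Dubai, Doha, Porto, Dakar, Bern, Kigali, Accra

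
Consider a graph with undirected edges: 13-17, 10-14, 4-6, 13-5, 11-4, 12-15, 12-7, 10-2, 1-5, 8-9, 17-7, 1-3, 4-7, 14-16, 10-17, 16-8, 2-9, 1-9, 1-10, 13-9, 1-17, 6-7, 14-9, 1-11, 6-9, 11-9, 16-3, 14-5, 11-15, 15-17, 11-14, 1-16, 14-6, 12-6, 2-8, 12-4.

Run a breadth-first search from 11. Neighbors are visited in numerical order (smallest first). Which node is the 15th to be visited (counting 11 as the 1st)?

2

Visit 11; enqueue 1, 4, 9, 14, 15 → queue [1, 4, 9, 14, 15]
Visit 1; enqueue 3, 5, 10, 16, 17 → queue [4, 9, 14, 15, 3, 5, 10, 16, 17]
Visit 4; enqueue 6, 7, 12 → queue [9, 14, 15, 3, 5, 10, 16, 17, 6, 7, 12]
Visit 9; enqueue 2, 8, 13 → queue [14, 15, 3, 5, 10, 16, 17, 6, 7, 12, 2, 8, 13]
Visit 14 → queue [15, 3, 5, 10, 16, 17, 6, 7, 12, 2, 8, 13]
Visit 15 → queue [3, 5, 10, 16, 17, 6, 7, 12, 2, 8, 13]
Visit 3 → queue [5, 10, 16, 17, 6, 7, 12, 2, 8, 13]
Visit 5 → queue [10, 16, 17, 6, 7, 12, 2, 8, 13]
Visit 10 → queue [16, 17, 6, 7, 12, 2, 8, 13]
Visit 16 → queue [17, 6, 7, 12, 2, 8, 13]
Visit 17 → queue [6, 7, 12, 2, 8, 13]
Visit 6 → queue [7, 12, 2, 8, 13]
Visit 7 → queue [12, 2, 8, 13]
Visit 12 → queue [2, 8, 13]
Visit 2 → queue [8, 13]
Visit 8 → queue [13]
Visit 13 → queue []

Visit order: 11, 1, 4, 9, 14, 15, 3, 5, 10, 16, 17, 6, 7, 12, 2, 8, 13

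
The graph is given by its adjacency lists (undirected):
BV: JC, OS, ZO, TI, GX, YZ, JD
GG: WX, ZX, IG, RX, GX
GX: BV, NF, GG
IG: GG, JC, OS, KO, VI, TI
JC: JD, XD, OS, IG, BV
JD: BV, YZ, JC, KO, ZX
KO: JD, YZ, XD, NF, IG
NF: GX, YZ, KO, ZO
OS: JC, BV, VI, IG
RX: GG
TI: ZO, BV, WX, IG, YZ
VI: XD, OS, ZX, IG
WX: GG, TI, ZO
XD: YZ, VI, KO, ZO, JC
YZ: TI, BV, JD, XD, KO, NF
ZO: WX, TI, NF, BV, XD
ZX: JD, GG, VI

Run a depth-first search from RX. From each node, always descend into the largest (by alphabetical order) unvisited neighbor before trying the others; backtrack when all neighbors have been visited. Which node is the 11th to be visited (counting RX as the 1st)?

Visit RX
RX → GG
GG → ZX
ZX → VI
VI → XD
XD → ZO
ZO → WX
WX → TI
TI → YZ
YZ → NF
NF → KO
KO → JD
JD → JC
JC → OS
OS → IG
OS → BV
BV → GX

Visit order: RX, GG, ZX, VI, XD, ZO, WX, TI, YZ, NF, KO, JD, JC, OS, IG, BV, GX

KO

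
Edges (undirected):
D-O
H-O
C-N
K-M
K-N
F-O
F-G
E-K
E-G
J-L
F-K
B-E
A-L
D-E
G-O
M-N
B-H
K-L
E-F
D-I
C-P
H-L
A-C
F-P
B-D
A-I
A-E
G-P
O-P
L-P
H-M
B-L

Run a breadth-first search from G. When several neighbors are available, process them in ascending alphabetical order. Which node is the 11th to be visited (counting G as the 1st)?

Visit G; enqueue E, F, O, P → queue [E, F, O, P]
Visit E; enqueue A, B, D, K → queue [F, O, P, A, B, D, K]
Visit F → queue [O, P, A, B, D, K]
Visit O; enqueue H → queue [P, A, B, D, K, H]
Visit P; enqueue C, L → queue [A, B, D, K, H, C, L]
Visit A; enqueue I → queue [B, D, K, H, C, L, I]
Visit B → queue [D, K, H, C, L, I]
Visit D → queue [K, H, C, L, I]
Visit K; enqueue M, N → queue [H, C, L, I, M, N]
Visit H → queue [C, L, I, M, N]
Visit C → queue [L, I, M, N]
Visit L; enqueue J → queue [I, M, N, J]
Visit I → queue [M, N, J]
Visit M → queue [N, J]
Visit N → queue [J]
Visit J → queue []

Visit order: G, E, F, O, P, A, B, D, K, H, C, L, I, M, N, J

C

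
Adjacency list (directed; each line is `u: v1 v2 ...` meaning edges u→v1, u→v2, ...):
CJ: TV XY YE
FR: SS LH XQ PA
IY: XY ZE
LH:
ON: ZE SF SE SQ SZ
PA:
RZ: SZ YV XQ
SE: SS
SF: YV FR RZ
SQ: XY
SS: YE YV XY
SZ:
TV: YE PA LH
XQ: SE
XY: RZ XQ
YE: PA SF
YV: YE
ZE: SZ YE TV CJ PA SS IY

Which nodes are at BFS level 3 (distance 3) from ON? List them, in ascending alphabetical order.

Level 0: ON
Level 1: SE, SF, SQ, SZ, ZE
Level 2: CJ, FR, IY, PA, RZ, SS, TV, XY, YE, YV
Level 3: LH, XQ

LH, XQ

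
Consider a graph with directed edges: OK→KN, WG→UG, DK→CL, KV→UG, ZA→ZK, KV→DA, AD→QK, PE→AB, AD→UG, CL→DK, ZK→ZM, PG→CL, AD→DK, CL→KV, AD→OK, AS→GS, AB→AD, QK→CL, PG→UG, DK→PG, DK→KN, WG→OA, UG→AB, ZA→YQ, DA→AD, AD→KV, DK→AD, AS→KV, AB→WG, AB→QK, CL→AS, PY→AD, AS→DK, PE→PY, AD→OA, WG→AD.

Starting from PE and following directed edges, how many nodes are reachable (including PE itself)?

BFS from PE visits: PE, PY, AB, AD, WG, QK, UG, OK, OA, KV, DK, CL, KN, DA, PG, AS, GS
Reachable nodes: 17 of 21 total.

17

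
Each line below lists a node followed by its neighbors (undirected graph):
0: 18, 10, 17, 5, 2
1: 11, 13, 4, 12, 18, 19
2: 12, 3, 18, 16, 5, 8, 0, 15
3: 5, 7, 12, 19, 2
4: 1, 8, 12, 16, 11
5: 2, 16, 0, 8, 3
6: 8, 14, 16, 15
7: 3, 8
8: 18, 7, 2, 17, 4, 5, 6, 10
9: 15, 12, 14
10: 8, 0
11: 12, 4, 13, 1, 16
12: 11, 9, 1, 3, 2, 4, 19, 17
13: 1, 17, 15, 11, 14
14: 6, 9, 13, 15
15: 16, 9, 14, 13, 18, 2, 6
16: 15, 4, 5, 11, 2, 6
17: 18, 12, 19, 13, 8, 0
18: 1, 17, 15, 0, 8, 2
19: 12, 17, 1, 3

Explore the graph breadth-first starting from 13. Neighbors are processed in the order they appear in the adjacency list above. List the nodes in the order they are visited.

Visit 13; enqueue 1, 17, 15, 11, 14 → queue [1, 17, 15, 11, 14]
Visit 1; enqueue 4, 12, 18, 19 → queue [17, 15, 11, 14, 4, 12, 18, 19]
Visit 17; enqueue 8, 0 → queue [15, 11, 14, 4, 12, 18, 19, 8, 0]
Visit 15; enqueue 16, 9, 2, 6 → queue [11, 14, 4, 12, 18, 19, 8, 0, 16, 9, 2, 6]
Visit 11 → queue [14, 4, 12, 18, 19, 8, 0, 16, 9, 2, 6]
Visit 14 → queue [4, 12, 18, 19, 8, 0, 16, 9, 2, 6]
Visit 4 → queue [12, 18, 19, 8, 0, 16, 9, 2, 6]
Visit 12; enqueue 3 → queue [18, 19, 8, 0, 16, 9, 2, 6, 3]
Visit 18 → queue [19, 8, 0, 16, 9, 2, 6, 3]
Visit 19 → queue [8, 0, 16, 9, 2, 6, 3]
Visit 8; enqueue 7, 5, 10 → queue [0, 16, 9, 2, 6, 3, 7, 5, 10]
Visit 0 → queue [16, 9, 2, 6, 3, 7, 5, 10]
Visit 16 → queue [9, 2, 6, 3, 7, 5, 10]
Visit 9 → queue [2, 6, 3, 7, 5, 10]
Visit 2 → queue [6, 3, 7, 5, 10]
Visit 6 → queue [3, 7, 5, 10]
Visit 3 → queue [7, 5, 10]
Visit 7 → queue [5, 10]
Visit 5 → queue [10]
Visit 10 → queue []

13 1 17 15 11 14 4 12 18 19 8 0 16 9 2 6 3 7 5 10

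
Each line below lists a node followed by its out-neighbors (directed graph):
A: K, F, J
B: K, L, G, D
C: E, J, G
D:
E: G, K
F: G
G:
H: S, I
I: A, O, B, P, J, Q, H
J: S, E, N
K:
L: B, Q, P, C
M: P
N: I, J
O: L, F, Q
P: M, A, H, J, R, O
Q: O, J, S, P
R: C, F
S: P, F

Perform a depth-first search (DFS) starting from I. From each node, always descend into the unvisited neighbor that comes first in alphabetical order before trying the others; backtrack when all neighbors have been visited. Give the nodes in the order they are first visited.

Visit I
I → A
A → F
F → G
A → J
J → E
E → K
J → N
J → S
S → P
P → H
P → M
P → O
O → L
L → B
B → D
L → C
L → Q
P → R

I, A, F, G, J, E, K, N, S, P, H, M, O, L, B, D, C, Q, R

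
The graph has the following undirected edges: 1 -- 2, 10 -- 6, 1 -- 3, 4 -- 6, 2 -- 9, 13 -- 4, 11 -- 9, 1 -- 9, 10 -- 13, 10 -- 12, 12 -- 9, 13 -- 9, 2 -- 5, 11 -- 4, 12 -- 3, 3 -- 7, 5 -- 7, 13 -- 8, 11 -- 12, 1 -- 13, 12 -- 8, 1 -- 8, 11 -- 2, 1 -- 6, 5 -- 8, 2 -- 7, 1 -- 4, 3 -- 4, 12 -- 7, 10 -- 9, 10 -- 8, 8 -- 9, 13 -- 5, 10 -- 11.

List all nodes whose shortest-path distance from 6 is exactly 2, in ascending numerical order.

2, 3, 8, 9, 11, 12, 13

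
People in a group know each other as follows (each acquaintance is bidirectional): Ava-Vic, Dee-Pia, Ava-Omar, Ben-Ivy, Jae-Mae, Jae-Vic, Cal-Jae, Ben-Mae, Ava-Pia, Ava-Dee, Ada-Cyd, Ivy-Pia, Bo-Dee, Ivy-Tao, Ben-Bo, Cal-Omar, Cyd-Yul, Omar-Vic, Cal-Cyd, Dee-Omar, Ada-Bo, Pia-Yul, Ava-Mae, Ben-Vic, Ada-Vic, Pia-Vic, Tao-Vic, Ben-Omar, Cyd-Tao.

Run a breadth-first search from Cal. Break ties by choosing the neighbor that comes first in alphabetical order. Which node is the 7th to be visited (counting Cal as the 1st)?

Yul

Visit Cal; enqueue Cyd, Jae, Omar → queue [Cyd, Jae, Omar]
Visit Cyd; enqueue Ada, Tao, Yul → queue [Jae, Omar, Ada, Tao, Yul]
Visit Jae; enqueue Mae, Vic → queue [Omar, Ada, Tao, Yul, Mae, Vic]
Visit Omar; enqueue Ava, Ben, Dee → queue [Ada, Tao, Yul, Mae, Vic, Ava, Ben, Dee]
Visit Ada; enqueue Bo → queue [Tao, Yul, Mae, Vic, Ava, Ben, Dee, Bo]
Visit Tao; enqueue Ivy → queue [Yul, Mae, Vic, Ava, Ben, Dee, Bo, Ivy]
Visit Yul; enqueue Pia → queue [Mae, Vic, Ava, Ben, Dee, Bo, Ivy, Pia]
Visit Mae → queue [Vic, Ava, Ben, Dee, Bo, Ivy, Pia]
Visit Vic → queue [Ava, Ben, Dee, Bo, Ivy, Pia]
Visit Ava → queue [Ben, Dee, Bo, Ivy, Pia]
Visit Ben → queue [Dee, Bo, Ivy, Pia]
Visit Dee → queue [Bo, Ivy, Pia]
Visit Bo → queue [Ivy, Pia]
Visit Ivy → queue [Pia]
Visit Pia → queue []

Visit order: Cal, Cyd, Jae, Omar, Ada, Tao, Yul, Mae, Vic, Ava, Ben, Dee, Bo, Ivy, Pia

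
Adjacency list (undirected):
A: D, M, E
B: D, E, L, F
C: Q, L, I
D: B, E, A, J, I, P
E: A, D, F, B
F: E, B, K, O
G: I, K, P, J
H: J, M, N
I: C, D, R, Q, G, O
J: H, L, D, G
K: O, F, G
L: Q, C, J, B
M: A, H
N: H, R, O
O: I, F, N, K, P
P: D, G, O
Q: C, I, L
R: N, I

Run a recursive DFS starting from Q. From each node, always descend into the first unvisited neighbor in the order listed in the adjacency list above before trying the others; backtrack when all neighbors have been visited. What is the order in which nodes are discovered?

Visit Q
Q → C
C → L
L → J
J → H
H → M
M → A
A → D
D → B
B → E
E → F
F → K
K → O
O → I
I → R
R → N
I → G
G → P

Q C L J H M A D B E F K O I R N G P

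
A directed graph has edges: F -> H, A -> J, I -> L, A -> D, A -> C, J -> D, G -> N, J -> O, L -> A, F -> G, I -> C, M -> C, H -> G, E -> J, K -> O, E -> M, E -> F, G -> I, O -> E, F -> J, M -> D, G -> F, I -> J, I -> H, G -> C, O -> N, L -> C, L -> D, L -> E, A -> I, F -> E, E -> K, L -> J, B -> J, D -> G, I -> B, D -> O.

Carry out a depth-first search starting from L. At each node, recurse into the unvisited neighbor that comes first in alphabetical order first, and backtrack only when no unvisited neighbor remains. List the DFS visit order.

Visit L
L → A
A → C
A → D
D → G
G → F
F → E
E → J
J → O
O → N
E → K
E → M
F → H
G → I
I → B

L → A → C → D → G → F → E → J → O → N → K → M → H → I → B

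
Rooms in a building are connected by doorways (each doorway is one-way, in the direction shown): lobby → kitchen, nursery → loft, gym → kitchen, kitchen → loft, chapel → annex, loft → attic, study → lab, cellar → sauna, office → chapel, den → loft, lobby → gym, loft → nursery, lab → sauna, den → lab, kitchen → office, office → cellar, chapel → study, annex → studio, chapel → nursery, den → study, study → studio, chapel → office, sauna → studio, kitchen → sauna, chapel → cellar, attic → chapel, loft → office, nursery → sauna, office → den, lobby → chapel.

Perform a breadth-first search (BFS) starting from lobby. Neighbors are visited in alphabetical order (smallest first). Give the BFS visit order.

Visit lobby; enqueue chapel, gym, kitchen → queue [chapel, gym, kitchen]
Visit chapel; enqueue annex, cellar, nursery, office, study → queue [gym, kitchen, annex, cellar, nursery, office, study]
Visit gym → queue [kitchen, annex, cellar, nursery, office, study]
Visit kitchen; enqueue loft, sauna → queue [annex, cellar, nursery, office, study, loft, sauna]
Visit annex; enqueue studio → queue [cellar, nursery, office, study, loft, sauna, studio]
Visit cellar → queue [nursery, office, study, loft, sauna, studio]
Visit nursery → queue [office, study, loft, sauna, studio]
Visit office; enqueue den → queue [study, loft, sauna, studio, den]
Visit study; enqueue lab → queue [loft, sauna, studio, den, lab]
Visit loft; enqueue attic → queue [sauna, studio, den, lab, attic]
Visit sauna → queue [studio, den, lab, attic]
Visit studio → queue [den, lab, attic]
Visit den → queue [lab, attic]
Visit lab → queue [attic]
Visit attic → queue []

lobby -> chapel -> gym -> kitchen -> annex -> cellar -> nursery -> office -> study -> loft -> sauna -> studio -> den -> lab -> attic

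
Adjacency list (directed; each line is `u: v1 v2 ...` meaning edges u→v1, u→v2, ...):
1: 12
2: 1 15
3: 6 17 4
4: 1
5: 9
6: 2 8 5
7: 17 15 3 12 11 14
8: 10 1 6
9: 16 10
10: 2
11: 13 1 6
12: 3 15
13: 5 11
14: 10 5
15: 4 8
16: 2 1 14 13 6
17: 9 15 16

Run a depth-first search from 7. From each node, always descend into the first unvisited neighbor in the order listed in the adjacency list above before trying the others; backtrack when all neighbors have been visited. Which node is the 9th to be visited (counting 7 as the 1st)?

6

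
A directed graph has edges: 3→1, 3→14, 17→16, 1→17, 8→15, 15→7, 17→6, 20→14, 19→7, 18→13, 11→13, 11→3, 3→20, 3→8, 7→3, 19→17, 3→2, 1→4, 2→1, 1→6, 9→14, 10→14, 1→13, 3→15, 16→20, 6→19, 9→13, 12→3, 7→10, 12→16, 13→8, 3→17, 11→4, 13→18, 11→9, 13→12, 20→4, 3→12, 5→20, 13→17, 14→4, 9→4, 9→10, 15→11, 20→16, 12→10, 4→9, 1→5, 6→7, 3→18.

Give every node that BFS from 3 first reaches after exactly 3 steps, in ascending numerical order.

9, 19

Level 0: 3
Level 1: 1, 2, 8, 12, 14, 15, 17, 18, 20
Level 2: 4, 5, 6, 7, 10, 11, 13, 16
Level 3: 9, 19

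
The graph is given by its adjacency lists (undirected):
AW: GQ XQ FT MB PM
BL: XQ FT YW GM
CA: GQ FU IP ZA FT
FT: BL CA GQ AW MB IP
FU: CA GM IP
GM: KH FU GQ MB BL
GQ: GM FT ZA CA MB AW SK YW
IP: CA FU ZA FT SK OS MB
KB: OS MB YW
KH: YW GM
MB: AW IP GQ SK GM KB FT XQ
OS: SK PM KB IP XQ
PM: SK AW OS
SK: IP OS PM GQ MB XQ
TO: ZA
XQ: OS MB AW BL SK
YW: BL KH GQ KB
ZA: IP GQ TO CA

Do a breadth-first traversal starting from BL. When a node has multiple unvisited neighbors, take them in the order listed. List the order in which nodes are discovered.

BL, XQ, FT, YW, GM, OS, MB, AW, SK, CA, GQ, IP, KH, KB, FU, PM, ZA, TO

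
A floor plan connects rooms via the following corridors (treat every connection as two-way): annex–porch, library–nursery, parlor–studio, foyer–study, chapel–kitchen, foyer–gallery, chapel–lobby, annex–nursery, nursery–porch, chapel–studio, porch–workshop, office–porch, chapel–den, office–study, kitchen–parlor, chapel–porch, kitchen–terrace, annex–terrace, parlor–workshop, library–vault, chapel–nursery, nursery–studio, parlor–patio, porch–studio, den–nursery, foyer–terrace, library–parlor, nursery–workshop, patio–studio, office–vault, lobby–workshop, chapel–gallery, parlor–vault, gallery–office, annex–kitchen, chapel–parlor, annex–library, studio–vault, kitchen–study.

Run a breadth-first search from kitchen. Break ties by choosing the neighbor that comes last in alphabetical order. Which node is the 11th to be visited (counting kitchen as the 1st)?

Visit kitchen; enqueue terrace, study, parlor, chapel, annex → queue [terrace, study, parlor, chapel, annex]
Visit terrace; enqueue foyer → queue [study, parlor, chapel, annex, foyer]
Visit study; enqueue office → queue [parlor, chapel, annex, foyer, office]
Visit parlor; enqueue workshop, vault, studio, patio, library → queue [chapel, annex, foyer, office, workshop, vault, studio, patio, library]
Visit chapel; enqueue porch, nursery, lobby, gallery, den → queue [annex, foyer, office, workshop, vault, studio, patio, library, porch, nursery, lobby, gallery, den]
Visit annex → queue [foyer, office, workshop, vault, studio, patio, library, porch, nursery, lobby, gallery, den]
Visit foyer → queue [office, workshop, vault, studio, patio, library, porch, nursery, lobby, gallery, den]
Visit office → queue [workshop, vault, studio, patio, library, porch, nursery, lobby, gallery, den]
Visit workshop → queue [vault, studio, patio, library, porch, nursery, lobby, gallery, den]
Visit vault → queue [studio, patio, library, porch, nursery, lobby, gallery, den]
Visit studio → queue [patio, library, porch, nursery, lobby, gallery, den]
Visit patio → queue [library, porch, nursery, lobby, gallery, den]
Visit library → queue [porch, nursery, lobby, gallery, den]
Visit porch → queue [nursery, lobby, gallery, den]
Visit nursery → queue [lobby, gallery, den]
Visit lobby → queue [gallery, den]
Visit gallery → queue [den]
Visit den → queue []

Visit order: kitchen, terrace, study, parlor, chapel, annex, foyer, office, workshop, vault, studio, patio, library, porch, nursery, lobby, gallery, den

studio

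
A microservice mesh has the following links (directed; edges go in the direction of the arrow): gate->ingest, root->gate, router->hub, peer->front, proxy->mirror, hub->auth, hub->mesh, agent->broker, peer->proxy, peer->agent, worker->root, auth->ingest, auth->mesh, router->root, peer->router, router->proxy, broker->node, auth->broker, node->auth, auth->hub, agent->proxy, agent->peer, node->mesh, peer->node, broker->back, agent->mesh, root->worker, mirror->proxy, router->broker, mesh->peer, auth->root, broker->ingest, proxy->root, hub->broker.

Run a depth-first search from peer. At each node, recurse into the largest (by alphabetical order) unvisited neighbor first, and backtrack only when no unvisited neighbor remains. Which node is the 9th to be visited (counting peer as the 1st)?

Visit peer
peer → router
router → root
root → worker
root → gate
gate → ingest
router → proxy
proxy → mirror
router → hub
hub → mesh
hub → broker
broker → node
node → auth
broker → back
peer → front
peer → agent

Visit order: peer, router, root, worker, gate, ingest, proxy, mirror, hub, mesh, broker, node, auth, back, front, agent

hub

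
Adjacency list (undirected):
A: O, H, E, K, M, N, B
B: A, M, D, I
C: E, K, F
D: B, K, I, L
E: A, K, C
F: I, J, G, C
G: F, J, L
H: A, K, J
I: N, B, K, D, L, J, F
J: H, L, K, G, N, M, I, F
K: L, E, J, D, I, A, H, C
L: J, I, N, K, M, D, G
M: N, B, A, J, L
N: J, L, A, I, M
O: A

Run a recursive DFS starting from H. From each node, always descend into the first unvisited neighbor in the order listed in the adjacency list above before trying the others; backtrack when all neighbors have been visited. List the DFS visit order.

Visit H
H → A
A → O
A → E
E → K
K → L
L → J
J → G
G → F
F → I
I → N
N → M
M → B
B → D
F → C

H A O E K L J G F I N M B D C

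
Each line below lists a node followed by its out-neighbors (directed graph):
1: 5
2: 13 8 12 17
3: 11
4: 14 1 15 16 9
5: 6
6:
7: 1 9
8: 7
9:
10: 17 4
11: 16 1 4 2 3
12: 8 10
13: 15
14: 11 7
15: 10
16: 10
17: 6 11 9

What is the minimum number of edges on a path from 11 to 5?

2

Level 0: 11
Level 1: 1, 2, 3, 4, 16
Level 2: 5, 8, 9, 10, 12, 13, 14, 15, 17
Level 3: 6, 7
5 first appears at level 2.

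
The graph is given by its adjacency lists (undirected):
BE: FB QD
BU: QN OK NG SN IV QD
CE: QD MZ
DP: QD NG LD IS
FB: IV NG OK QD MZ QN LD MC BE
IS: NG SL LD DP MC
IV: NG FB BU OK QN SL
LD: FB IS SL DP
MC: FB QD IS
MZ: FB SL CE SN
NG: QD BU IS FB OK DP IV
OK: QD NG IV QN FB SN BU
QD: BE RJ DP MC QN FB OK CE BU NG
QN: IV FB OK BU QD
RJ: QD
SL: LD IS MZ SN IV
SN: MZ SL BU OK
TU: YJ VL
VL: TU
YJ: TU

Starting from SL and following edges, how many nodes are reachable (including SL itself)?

17

BFS from SL visits: SL, IS, IV, LD, MZ, SN, DP, MC, NG, BU, FB, OK, QN, CE, QD, BE, RJ
Reachable nodes: 17 of 20 total.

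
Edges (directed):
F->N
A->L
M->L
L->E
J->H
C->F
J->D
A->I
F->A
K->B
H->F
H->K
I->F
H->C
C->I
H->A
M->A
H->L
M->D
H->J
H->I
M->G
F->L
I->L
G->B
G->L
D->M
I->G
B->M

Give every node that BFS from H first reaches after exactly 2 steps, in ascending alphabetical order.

Level 0: H
Level 1: A, C, F, I, J, K, L
Level 2: B, D, E, G, N
Level 3: M

B, D, E, G, N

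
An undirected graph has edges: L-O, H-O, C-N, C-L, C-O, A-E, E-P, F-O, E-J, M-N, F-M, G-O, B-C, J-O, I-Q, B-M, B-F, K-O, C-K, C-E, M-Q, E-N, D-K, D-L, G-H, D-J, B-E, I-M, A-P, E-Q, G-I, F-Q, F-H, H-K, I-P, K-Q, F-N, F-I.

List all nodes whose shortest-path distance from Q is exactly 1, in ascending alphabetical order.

E, F, I, K, M

Level 0: Q
Level 1: E, F, I, K, M
Level 2: A, B, C, D, G, H, J, N, O, P
Level 3: L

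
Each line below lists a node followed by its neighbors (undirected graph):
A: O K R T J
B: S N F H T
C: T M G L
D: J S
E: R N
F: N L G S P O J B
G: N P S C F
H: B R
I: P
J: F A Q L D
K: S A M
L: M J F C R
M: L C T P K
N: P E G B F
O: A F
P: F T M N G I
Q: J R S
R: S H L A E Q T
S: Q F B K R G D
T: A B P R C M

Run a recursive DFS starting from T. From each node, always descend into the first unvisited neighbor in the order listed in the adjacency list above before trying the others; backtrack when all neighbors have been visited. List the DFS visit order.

T, A, O, F, N, P, M, L, J, Q, R, S, B, H, K, G, C, D, E, I

Visit T
T → A
A → O
O → F
F → N
N → P
P → M
M → L
L → J
J → Q
Q → R
R → S
S → B
B → H
S → K
S → G
G → C
S → D
R → E
P → I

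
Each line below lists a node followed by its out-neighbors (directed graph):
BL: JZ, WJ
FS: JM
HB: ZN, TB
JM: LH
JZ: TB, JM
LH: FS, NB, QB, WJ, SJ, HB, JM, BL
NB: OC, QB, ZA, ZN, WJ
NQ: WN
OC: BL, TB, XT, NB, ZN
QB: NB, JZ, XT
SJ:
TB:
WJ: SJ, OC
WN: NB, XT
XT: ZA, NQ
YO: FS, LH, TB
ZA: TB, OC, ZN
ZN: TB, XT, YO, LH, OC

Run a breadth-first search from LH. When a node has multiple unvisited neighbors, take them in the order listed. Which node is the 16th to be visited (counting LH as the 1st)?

YO

Visit LH; enqueue FS, NB, QB, WJ, SJ, HB, JM, BL → queue [FS, NB, QB, WJ, SJ, HB, JM, BL]
Visit FS → queue [NB, QB, WJ, SJ, HB, JM, BL]
Visit NB; enqueue OC, ZA, ZN → queue [QB, WJ, SJ, HB, JM, BL, OC, ZA, ZN]
Visit QB; enqueue JZ, XT → queue [WJ, SJ, HB, JM, BL, OC, ZA, ZN, JZ, XT]
Visit WJ → queue [SJ, HB, JM, BL, OC, ZA, ZN, JZ, XT]
Visit SJ → queue [HB, JM, BL, OC, ZA, ZN, JZ, XT]
Visit HB; enqueue TB → queue [JM, BL, OC, ZA, ZN, JZ, XT, TB]
Visit JM → queue [BL, OC, ZA, ZN, JZ, XT, TB]
Visit BL → queue [OC, ZA, ZN, JZ, XT, TB]
Visit OC → queue [ZA, ZN, JZ, XT, TB]
Visit ZA → queue [ZN, JZ, XT, TB]
Visit ZN; enqueue YO → queue [JZ, XT, TB, YO]
Visit JZ → queue [XT, TB, YO]
Visit XT; enqueue NQ → queue [TB, YO, NQ]
Visit TB → queue [YO, NQ]
Visit YO → queue [NQ]
Visit NQ; enqueue WN → queue [WN]
Visit WN → queue []

Visit order: LH, FS, NB, QB, WJ, SJ, HB, JM, BL, OC, ZA, ZN, JZ, XT, TB, YO, NQ, WN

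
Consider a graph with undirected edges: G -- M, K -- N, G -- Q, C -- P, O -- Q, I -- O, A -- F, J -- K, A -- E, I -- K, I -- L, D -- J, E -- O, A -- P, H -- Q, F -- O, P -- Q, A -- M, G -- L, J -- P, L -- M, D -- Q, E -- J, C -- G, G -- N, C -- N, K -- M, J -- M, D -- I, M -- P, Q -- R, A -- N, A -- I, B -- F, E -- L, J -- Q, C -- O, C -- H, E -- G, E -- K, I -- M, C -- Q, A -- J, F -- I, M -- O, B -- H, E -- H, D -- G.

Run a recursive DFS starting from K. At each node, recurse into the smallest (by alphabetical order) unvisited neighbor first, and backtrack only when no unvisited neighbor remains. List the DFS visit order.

K -> E -> A -> F -> B -> H -> C -> G -> D -> I -> L -> M -> J -> P -> Q -> O -> R -> N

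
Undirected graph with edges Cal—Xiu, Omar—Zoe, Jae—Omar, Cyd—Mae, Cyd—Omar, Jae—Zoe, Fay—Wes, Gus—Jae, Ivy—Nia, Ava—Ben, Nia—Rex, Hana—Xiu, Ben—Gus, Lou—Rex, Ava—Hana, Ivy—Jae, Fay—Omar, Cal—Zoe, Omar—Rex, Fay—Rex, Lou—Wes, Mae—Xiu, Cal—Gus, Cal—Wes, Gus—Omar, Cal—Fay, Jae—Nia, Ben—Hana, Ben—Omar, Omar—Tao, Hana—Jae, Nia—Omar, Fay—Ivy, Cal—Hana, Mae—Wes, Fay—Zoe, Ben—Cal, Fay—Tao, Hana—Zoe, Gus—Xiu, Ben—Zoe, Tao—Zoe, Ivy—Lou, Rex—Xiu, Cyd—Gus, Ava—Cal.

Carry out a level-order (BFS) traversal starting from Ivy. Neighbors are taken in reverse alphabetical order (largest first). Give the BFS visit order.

Ivy, Nia, Lou, Jae, Fay, Rex, Omar, Wes, Zoe, Hana, Gus, Tao, Cal, Xiu, Cyd, Ben, Mae, Ava

Visit Ivy; enqueue Nia, Lou, Jae, Fay → queue [Nia, Lou, Jae, Fay]
Visit Nia; enqueue Rex, Omar → queue [Lou, Jae, Fay, Rex, Omar]
Visit Lou; enqueue Wes → queue [Jae, Fay, Rex, Omar, Wes]
Visit Jae; enqueue Zoe, Hana, Gus → queue [Fay, Rex, Omar, Wes, Zoe, Hana, Gus]
Visit Fay; enqueue Tao, Cal → queue [Rex, Omar, Wes, Zoe, Hana, Gus, Tao, Cal]
Visit Rex; enqueue Xiu → queue [Omar, Wes, Zoe, Hana, Gus, Tao, Cal, Xiu]
Visit Omar; enqueue Cyd, Ben → queue [Wes, Zoe, Hana, Gus, Tao, Cal, Xiu, Cyd, Ben]
Visit Wes; enqueue Mae → queue [Zoe, Hana, Gus, Tao, Cal, Xiu, Cyd, Ben, Mae]
Visit Zoe → queue [Hana, Gus, Tao, Cal, Xiu, Cyd, Ben, Mae]
Visit Hana; enqueue Ava → queue [Gus, Tao, Cal, Xiu, Cyd, Ben, Mae, Ava]
Visit Gus → queue [Tao, Cal, Xiu, Cyd, Ben, Mae, Ava]
Visit Tao → queue [Cal, Xiu, Cyd, Ben, Mae, Ava]
Visit Cal → queue [Xiu, Cyd, Ben, Mae, Ava]
Visit Xiu → queue [Cyd, Ben, Mae, Ava]
Visit Cyd → queue [Ben, Mae, Ava]
Visit Ben → queue [Mae, Ava]
Visit Mae → queue [Ava]
Visit Ava → queue []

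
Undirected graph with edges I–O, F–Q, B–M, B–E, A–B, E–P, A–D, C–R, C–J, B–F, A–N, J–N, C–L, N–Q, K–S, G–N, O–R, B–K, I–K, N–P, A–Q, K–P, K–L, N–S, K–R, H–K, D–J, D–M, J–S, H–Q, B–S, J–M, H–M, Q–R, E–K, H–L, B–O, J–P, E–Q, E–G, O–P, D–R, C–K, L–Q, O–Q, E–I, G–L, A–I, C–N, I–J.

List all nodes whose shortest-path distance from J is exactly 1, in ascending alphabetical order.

C, D, I, M, N, P, S

Level 0: J
Level 1: C, D, I, M, N, P, S
Level 2: A, B, E, G, H, K, L, O, Q, R
Level 3: F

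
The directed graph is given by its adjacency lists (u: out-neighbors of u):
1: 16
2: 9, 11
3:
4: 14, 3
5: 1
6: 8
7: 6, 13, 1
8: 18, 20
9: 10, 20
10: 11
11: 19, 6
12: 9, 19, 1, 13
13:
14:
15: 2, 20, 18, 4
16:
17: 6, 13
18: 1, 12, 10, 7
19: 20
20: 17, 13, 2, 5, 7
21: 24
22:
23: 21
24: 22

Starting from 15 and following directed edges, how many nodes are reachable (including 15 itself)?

20

BFS from 15 visits: 15, 2, 4, 18, 20, 9, 11, 3, 14, 1, 7, 10, 12, 5, 13, 17, 6, 19, 16, 8
Reachable nodes: 20 of 24 total.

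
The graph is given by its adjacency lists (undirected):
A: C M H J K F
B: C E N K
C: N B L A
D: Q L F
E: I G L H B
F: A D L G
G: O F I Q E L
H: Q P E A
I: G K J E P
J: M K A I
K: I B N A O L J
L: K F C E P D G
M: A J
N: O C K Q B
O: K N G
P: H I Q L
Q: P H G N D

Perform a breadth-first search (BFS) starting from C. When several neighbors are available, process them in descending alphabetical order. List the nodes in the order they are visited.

C N L B A Q O K P G F E D M J H I

Visit C; enqueue N, L, B, A → queue [N, L, B, A]
Visit N; enqueue Q, O, K → queue [L, B, A, Q, O, K]
Visit L; enqueue P, G, F, E, D → queue [B, A, Q, O, K, P, G, F, E, D]
Visit B → queue [A, Q, O, K, P, G, F, E, D]
Visit A; enqueue M, J, H → queue [Q, O, K, P, G, F, E, D, M, J, H]
Visit Q → queue [O, K, P, G, F, E, D, M, J, H]
Visit O → queue [K, P, G, F, E, D, M, J, H]
Visit K; enqueue I → queue [P, G, F, E, D, M, J, H, I]
Visit P → queue [G, F, E, D, M, J, H, I]
Visit G → queue [F, E, D, M, J, H, I]
Visit F → queue [E, D, M, J, H, I]
Visit E → queue [D, M, J, H, I]
Visit D → queue [M, J, H, I]
Visit M → queue [J, H, I]
Visit J → queue [H, I]
Visit H → queue [I]
Visit I → queue []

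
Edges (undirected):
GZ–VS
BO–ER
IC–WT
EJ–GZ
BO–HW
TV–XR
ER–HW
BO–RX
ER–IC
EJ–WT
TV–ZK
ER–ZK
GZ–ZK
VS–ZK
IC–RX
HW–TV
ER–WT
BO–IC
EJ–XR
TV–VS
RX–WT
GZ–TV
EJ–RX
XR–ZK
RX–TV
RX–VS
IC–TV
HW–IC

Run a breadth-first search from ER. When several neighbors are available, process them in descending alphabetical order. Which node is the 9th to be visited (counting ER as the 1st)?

Visit ER; enqueue ZK, WT, IC, HW, BO → queue [ZK, WT, IC, HW, BO]
Visit ZK; enqueue XR, VS, TV, GZ → queue [WT, IC, HW, BO, XR, VS, TV, GZ]
Visit WT; enqueue RX, EJ → queue [IC, HW, BO, XR, VS, TV, GZ, RX, EJ]
Visit IC → queue [HW, BO, XR, VS, TV, GZ, RX, EJ]
Visit HW → queue [BO, XR, VS, TV, GZ, RX, EJ]
Visit BO → queue [XR, VS, TV, GZ, RX, EJ]
Visit XR → queue [VS, TV, GZ, RX, EJ]
Visit VS → queue [TV, GZ, RX, EJ]
Visit TV → queue [GZ, RX, EJ]
Visit GZ → queue [RX, EJ]
Visit RX → queue [EJ]
Visit EJ → queue []

Visit order: ER, ZK, WT, IC, HW, BO, XR, VS, TV, GZ, RX, EJ

TV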